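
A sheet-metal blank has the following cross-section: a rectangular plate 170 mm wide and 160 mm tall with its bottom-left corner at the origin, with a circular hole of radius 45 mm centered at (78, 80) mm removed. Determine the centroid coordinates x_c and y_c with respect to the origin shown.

plate: A = 170 × 160 = 27200.00, centroid at (85.00, 80.00).
hole: A = −π·45² = -6361.73, centroid at (78.00, 80.00).
ΣA = 20838.27 mm², ΣAx_c = 1815785.44 mm³, ΣAy_c = 1667061.99 mm³.
x_c = 1815785.44/20838.27 = 87.14 mm; y_c = 1667061.99/20838.27 = 80.00 mm.

x_c = 87.14 mm, y_c = 80.00 mm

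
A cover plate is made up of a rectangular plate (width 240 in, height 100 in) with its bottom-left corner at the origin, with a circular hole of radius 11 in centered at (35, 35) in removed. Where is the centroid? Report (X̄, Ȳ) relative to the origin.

plate: A = 240 × 100 = 24000.00, centroid at (120.00, 50.00).
hole: A = −π·11² = -380.13, centroid at (35.00, 35.00).
ΣA = 23619.87 in²
ΣAX̄ = (24000.00)(120.00) + (-380.13)(35.00) = 2866695.36 in³
ΣAȲ = (24000.00)(50.00) + (-380.13)(35.00) = 1186695.36 in³
X̄ = 2866695.36 / 23619.87 = 121.37 in
Ȳ = 1186695.36 / 23619.87 = 50.24 in

X̄ = 121.37 in, Ȳ = 50.24 in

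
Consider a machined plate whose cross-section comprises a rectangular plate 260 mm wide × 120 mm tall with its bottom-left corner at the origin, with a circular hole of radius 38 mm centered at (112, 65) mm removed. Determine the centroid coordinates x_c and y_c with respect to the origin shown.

x_c = 133.06 mm, y_c = 59.15 mm

Part | A | x̄ᵢ | ȳᵢ | A·x̄ᵢ | A·ȳᵢ
plate | 31200.00 | 130.00 | 60.00 | 4056000.00 | 1872000.00
hole | -4536.46 | 112.00 | 65.00 | -508083.50 | -294869.89
Σ | 26663.54 |  |  | 3547916.50 | 1577130.11
x_c = 3547916.50 / 26663.54 = 133.06 mm
y_c = 1577130.11 / 26663.54 = 59.15 mm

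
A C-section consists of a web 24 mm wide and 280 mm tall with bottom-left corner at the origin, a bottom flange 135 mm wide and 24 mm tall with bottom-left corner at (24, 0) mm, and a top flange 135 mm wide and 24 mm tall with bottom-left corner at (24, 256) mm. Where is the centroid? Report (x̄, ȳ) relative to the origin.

x̄ = 51.03 mm, ȳ = 140.00 mm

web: A = 24 × 280 = 6720.00, centroid at (12.00, 140.00).
bottom flange: A = 135 × 24 = 3240.00, centroid at (91.50, 12.00).
top flange: A = 135 × 24 = 3240.00, centroid at (91.50, 268.00).
ΣA = 13200.00 mm², ΣAx̄ = 673560.00 mm³, ΣAȳ = 1848000.00 mm³.
x̄ = 673560.00/13200.00 = 51.03 mm; ȳ = 1848000.00/13200.00 = 140.00 mm.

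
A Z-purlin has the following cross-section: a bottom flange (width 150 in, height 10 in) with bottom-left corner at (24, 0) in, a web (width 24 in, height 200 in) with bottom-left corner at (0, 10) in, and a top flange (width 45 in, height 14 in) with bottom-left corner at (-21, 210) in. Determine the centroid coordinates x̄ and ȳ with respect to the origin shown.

x̄ = 29.88 in, ȳ = 97.00 in

Part | A | x̄ᵢ | ȳᵢ | A·x̄ᵢ | A·ȳᵢ
bottom flange | 1500.00 | 99.00 | 5.00 | 148500.00 | 7500.00
web | 4800.00 | 12.00 | 110.00 | 57600.00 | 528000.00
top flange | 630.00 | 1.50 | 217.00 | 945.00 | 136710.00
Σ | 6930.00 |  |  | 207045.00 | 672210.00
x̄ = 207045.00 / 6930.00 = 29.88 in
ȳ = 672210.00 / 6930.00 = 97.00 in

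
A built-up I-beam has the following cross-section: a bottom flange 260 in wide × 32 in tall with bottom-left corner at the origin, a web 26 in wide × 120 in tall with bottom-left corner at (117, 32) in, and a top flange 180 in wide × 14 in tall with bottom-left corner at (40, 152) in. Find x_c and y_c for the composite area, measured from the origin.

x_c = 130.00 in, y_c = 58.80 in

Part | A | x̄ᵢ | ȳᵢ | A·x̄ᵢ | A·ȳᵢ
bottom flange | 8320.00 | 130.00 | 16.00 | 1081600.00 | 133120.00
web | 3120.00 | 130.00 | 92.00 | 405600.00 | 287040.00
top flange | 2520.00 | 130.00 | 159.00 | 327600.00 | 400680.00
Σ | 13960.00 |  |  | 1814800.00 | 820840.00
x_c = 1814800.00 / 13960.00 = 130.00 in
y_c = 820840.00 / 13960.00 = 58.80 in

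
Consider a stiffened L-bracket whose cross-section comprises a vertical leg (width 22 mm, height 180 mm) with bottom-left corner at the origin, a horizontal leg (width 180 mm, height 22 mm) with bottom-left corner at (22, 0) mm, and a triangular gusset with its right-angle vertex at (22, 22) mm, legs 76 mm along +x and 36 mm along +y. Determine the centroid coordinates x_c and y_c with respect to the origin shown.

Part | A | x̄ᵢ | ȳᵢ | A·x̄ᵢ | A·ȳᵢ
vertical leg | 3960.00 | 11.00 | 90.00 | 43560.00 | 356400.00
horizontal leg | 3960.00 | 112.00 | 11.00 | 443520.00 | 43560.00
gusset | 1368.00 | 47.33 | 34.00 | 64752.00 | 46512.00
Σ | 9288.00 |  |  | 551832.00 | 446472.00
x_c = 551832.00 / 9288.00 = 59.41 mm
y_c = 446472.00 / 9288.00 = 48.07 mm

x_c = 59.41 mm, y_c = 48.07 mm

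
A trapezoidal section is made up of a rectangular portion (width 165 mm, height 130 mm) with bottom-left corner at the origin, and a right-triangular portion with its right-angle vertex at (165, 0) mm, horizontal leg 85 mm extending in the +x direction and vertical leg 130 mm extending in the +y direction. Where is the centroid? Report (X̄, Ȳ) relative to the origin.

rectangular portion: A = 165 × 130 = 21450.00, centroid at (82.50, 65.00).
triangular portion: A = ½·85·130 = 5525.00, centroid at (193.33, 43.33).
ΣA = 26975.00 mm², ΣAX̄ = 2837791.67 mm³, ΣAȲ = 1633666.67 mm³.
X̄ = 2837791.67/26975.00 = 105.20 mm; Ȳ = 1633666.67/26975.00 = 60.56 mm.

X̄ = 105.20 mm, Ȳ = 60.56 mm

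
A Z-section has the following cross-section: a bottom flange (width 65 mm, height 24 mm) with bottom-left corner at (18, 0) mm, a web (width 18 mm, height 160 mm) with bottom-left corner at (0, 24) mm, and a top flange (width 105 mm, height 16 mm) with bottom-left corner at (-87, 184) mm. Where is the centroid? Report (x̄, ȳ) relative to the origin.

Part | A | x̄ᵢ | ȳᵢ | A·x̄ᵢ | A·ȳᵢ
bottom flange | 1560.00 | 50.50 | 12.00 | 78780.00 | 18720.00
web | 2880.00 | 9.00 | 104.00 | 25920.00 | 299520.00
top flange | 1680.00 | -34.50 | 192.00 | -57960.00 | 322560.00
Σ | 6120.00 |  |  | 46740.00 | 640800.00
x̄ = 46740.00 / 6120.00 = 7.64 mm
ȳ = 640800.00 / 6120.00 = 104.71 mm

x̄ = 7.64 mm, ȳ = 104.71 mm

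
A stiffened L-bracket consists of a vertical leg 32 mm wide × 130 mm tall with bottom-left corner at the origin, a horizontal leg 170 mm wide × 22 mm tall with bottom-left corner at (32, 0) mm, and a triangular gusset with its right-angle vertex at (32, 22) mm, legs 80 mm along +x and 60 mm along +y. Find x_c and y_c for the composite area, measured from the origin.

Part | A | x̄ᵢ | ȳᵢ | A·x̄ᵢ | A·ȳᵢ
vertical leg | 4160.00 | 16.00 | 65.00 | 66560.00 | 270400.00
horizontal leg | 3740.00 | 117.00 | 11.00 | 437580.00 | 41140.00
gusset | 2400.00 | 58.67 | 42.00 | 140800.00 | 100800.00
Σ | 10300.00 |  |  | 644940.00 | 412340.00
x_c = 644940.00 / 10300.00 = 62.62 mm
y_c = 412340.00 / 10300.00 = 40.03 mm

x_c = 62.62 mm, y_c = 40.03 mm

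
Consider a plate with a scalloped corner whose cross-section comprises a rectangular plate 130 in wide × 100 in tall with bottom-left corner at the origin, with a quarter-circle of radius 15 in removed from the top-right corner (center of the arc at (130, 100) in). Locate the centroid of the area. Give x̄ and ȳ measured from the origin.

x̄ = 64.19 in, ȳ = 49.40 in

Part | A | x̄ᵢ | ȳᵢ | A·x̄ᵢ | A·ȳᵢ
plate | 13000.00 | 65.00 | 50.00 | 845000.00 | 650000.00
removed quarter-circle | -176.71 | 123.63 | 93.63 | -21847.90 | -16546.46
Σ | 12823.29 |  |  | 823152.10 | 633453.54
x̄ = 823152.10 / 12823.29 = 64.19 in
ȳ = 633453.54 / 12823.29 = 49.40 in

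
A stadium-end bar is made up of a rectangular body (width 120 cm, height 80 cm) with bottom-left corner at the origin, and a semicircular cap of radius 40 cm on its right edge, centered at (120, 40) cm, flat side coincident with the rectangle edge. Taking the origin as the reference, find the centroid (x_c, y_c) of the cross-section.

rectangular body: A = 120 × 80 = 9600.00, centroid at (60.00, 40.00).
semicircular end: A = ½π·40² = 2513.27, centroid at (136.98, 40.00).
ΣA = 12113.27 cm², ΣAx_c = 920259.56 cm³, ΣAy_c = 484530.96 cm³.
x_c = 920259.56/12113.27 = 75.97 cm; y_c = 484530.96/12113.27 = 40.00 cm.

x_c = 75.97 cm, y_c = 40.00 cm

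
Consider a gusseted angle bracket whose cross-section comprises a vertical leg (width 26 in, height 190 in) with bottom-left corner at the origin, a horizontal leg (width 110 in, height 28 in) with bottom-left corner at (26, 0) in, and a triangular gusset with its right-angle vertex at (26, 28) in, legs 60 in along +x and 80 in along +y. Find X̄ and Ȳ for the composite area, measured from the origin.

X̄ = 40.70 in, Ȳ = 61.77 in

vertical leg: A = 26 × 190 = 4940.00, centroid at (13.00, 95.00).
horizontal leg: A = 110 × 28 = 3080.00, centroid at (81.00, 14.00).
gusset: A = ½·60·80 = 2400.00, centroid at (46.00, 54.67).
ΣA = 10420.00 in², ΣAX̄ = 424100.00 in³, ΣAȲ = 643620.00 in³.
X̄ = 424100.00/10420.00 = 40.70 in; Ȳ = 643620.00/10420.00 = 61.77 in.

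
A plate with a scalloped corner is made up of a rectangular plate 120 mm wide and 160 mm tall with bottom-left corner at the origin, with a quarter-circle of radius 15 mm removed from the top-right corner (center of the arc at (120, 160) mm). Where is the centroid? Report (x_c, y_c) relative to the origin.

Part | A | x̄ᵢ | ȳᵢ | A·x̄ᵢ | A·ȳᵢ
plate | 19200.00 | 60.00 | 80.00 | 1152000.00 | 1536000.00
removed quarter-circle | -176.71 | 113.63 | 153.63 | -20080.75 | -27149.33
Σ | 19023.29 |  |  | 1131919.25 | 1508850.67
x_c = 1131919.25 / 19023.29 = 59.50 mm
y_c = 1508850.67 / 19023.29 = 79.32 mm

x_c = 59.50 mm, y_c = 79.32 mm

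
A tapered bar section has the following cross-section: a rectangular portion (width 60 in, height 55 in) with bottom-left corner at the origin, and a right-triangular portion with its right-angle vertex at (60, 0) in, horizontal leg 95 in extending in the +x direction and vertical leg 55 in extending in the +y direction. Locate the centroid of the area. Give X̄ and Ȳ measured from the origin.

X̄ = 57.25 in, Ȳ = 23.45 in

rectangular portion: A = 60 × 55 = 3300.00, centroid at (30.00, 27.50).
triangular portion: A = ½·95·55 = 2612.50, centroid at (91.67, 18.33).
ΣA = 5912.50 in², ΣAX̄ = 338479.17 in³, ΣAȲ = 138645.83 in³.
X̄ = 338479.17/5912.50 = 57.25 in; Ȳ = 138645.83/5912.50 = 23.45 in.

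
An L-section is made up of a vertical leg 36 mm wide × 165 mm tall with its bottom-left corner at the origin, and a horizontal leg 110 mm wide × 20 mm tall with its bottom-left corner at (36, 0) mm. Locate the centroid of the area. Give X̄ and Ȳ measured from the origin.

X̄ = 37.73 mm, Ȳ = 62.91 mm

vertical leg: A = 36 × 165 = 5940.00, centroid at (18.00, 82.50).
horizontal leg: A = 110 × 20 = 2200.00, centroid at (91.00, 10.00).
ΣA = 8140.00 mm²
ΣAX̄ = (5940.00)(18.00) + (2200.00)(91.00) = 307120.00 mm³
ΣAȲ = (5940.00)(82.50) + (2200.00)(10.00) = 512050.00 mm³
X̄ = 307120.00 / 8140.00 = 37.73 mm
Ȳ = 512050.00 / 8140.00 = 62.91 mm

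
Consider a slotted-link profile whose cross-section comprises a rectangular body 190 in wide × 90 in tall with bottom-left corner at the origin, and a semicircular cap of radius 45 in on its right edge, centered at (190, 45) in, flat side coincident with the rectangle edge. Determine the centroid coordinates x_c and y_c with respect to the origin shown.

Part | A | x̄ᵢ | ȳᵢ | A·x̄ᵢ | A·ȳᵢ
rectangular body | 17100.00 | 95.00 | 45.00 | 1624500.00 | 769500.00
semicircular end | 3180.86 | 209.10 | 45.00 | 665113.89 | 143138.82
Σ | 20280.86 |  |  | 2289613.89 | 912638.82
x_c = 2289613.89 / 20280.86 = 112.90 in
y_c = 912638.82 / 20280.86 = 45.00 in

x_c = 112.90 in, y_c = 45.00 in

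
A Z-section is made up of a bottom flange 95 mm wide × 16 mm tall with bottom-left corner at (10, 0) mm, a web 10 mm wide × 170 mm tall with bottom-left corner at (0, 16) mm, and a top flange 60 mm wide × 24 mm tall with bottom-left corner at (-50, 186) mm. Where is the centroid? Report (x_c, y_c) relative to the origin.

x_c = 14.40 mm, y_c = 100.64 mm

Part | A | x̄ᵢ | ȳᵢ | A·x̄ᵢ | A·ȳᵢ
bottom flange | 1520.00 | 57.50 | 8.00 | 87400.00 | 12160.00
web | 1700.00 | 5.00 | 101.00 | 8500.00 | 171700.00
top flange | 1440.00 | -20.00 | 198.00 | -28800.00 | 285120.00
Σ | 4660.00 |  |  | 67100.00 | 468980.00
x_c = 67100.00 / 4660.00 = 14.40 mm
y_c = 468980.00 / 4660.00 = 100.64 mm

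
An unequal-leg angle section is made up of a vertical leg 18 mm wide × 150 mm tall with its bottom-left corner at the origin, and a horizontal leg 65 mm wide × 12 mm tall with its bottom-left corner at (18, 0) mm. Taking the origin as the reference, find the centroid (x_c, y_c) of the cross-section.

vertical leg: A = 18 × 150 = 2700.00, centroid at (9.00, 75.00).
horizontal leg: A = 65 × 12 = 780.00, centroid at (50.50, 6.00).
ΣA = 3480.00 mm²
ΣAx_c = (2700.00)(9.00) + (780.00)(50.50) = 63690.00 mm³
ΣAy_c = (2700.00)(75.00) + (780.00)(6.00) = 207180.00 mm³
x_c = 63690.00 / 3480.00 = 18.30 mm
y_c = 207180.00 / 3480.00 = 59.53 mm

x_c = 18.30 mm, y_c = 59.53 mm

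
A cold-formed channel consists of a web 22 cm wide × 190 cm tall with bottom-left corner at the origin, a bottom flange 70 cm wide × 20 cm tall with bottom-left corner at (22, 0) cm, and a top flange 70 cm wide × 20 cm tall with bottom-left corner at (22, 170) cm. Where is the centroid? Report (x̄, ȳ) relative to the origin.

x̄ = 29.45 cm, ȳ = 95.00 cm

web: A = 22 × 190 = 4180.00, centroid at (11.00, 95.00).
bottom flange: A = 70 × 20 = 1400.00, centroid at (57.00, 10.00).
top flange: A = 70 × 20 = 1400.00, centroid at (57.00, 180.00).
ΣA = 6980.00 cm², ΣAx̄ = 205580.00 cm³, ΣAȳ = 663100.00 cm³.
x̄ = 205580.00/6980.00 = 29.45 cm; ȳ = 663100.00/6980.00 = 95.00 cm.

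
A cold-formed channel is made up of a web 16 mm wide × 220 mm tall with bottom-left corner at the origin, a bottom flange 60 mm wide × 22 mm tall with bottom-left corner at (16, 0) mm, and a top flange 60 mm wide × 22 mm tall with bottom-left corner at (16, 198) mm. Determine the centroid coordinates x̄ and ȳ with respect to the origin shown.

web: A = 16 × 220 = 3520.00, centroid at (8.00, 110.00).
bottom flange: A = 60 × 22 = 1320.00, centroid at (46.00, 11.00).
top flange: A = 60 × 22 = 1320.00, centroid at (46.00, 209.00).
ΣA = 6160.00 mm²
ΣAx̄ = (3520.00)(8.00) + (1320.00)(46.00) + (1320.00)(46.00) = 149600.00 mm³
ΣAȳ = (3520.00)(110.00) + (1320.00)(11.00) + (1320.00)(209.00) = 677600.00 mm³
x̄ = 149600.00 / 6160.00 = 24.29 mm
ȳ = 677600.00 / 6160.00 = 110.00 mm

x̄ = 24.29 mm, ȳ = 110.00 mm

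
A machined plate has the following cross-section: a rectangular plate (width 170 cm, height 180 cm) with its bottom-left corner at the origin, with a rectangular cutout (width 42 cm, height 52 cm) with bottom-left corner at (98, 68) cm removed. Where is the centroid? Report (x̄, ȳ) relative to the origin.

x̄ = 82.39 cm, ȳ = 89.69 cm

plate: A = 170 × 180 = 30600.00, centroid at (85.00, 90.00).
hole: A = −(42 × 52) = -2184.00, centroid at (119.00, 94.00).
ΣA = 28416.00 cm², ΣAx̄ = 2341104.00 cm³, ΣAȳ = 2548704.00 cm³.
x̄ = 2341104.00/28416.00 = 82.39 cm; ȳ = 2548704.00/28416.00 = 89.69 cm.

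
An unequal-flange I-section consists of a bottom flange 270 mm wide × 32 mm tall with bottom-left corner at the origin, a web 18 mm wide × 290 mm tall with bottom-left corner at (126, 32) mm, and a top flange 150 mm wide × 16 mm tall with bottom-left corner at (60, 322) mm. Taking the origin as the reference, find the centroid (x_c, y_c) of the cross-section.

x_c = 135.00 mm, y_c = 114.03 mm

bottom flange: A = 270 × 32 = 8640.00, centroid at (135.00, 16.00).
web: A = 18 × 290 = 5220.00, centroid at (135.00, 177.00).
top flange: A = 150 × 16 = 2400.00, centroid at (135.00, 330.00).
ΣA = 16260.00 mm², ΣAx_c = 2195100.00 mm³, ΣAy_c = 1854180.00 mm³.
x_c = 2195100.00/16260.00 = 135.00 mm; y_c = 1854180.00/16260.00 = 114.03 mm.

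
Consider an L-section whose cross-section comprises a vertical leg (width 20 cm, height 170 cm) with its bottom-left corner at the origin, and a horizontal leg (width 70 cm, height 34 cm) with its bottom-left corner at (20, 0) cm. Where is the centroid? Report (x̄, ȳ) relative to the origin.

x̄ = 28.53 cm, ȳ = 57.00 cm

vertical leg: A = 20 × 170 = 3400.00, centroid at (10.00, 85.00).
horizontal leg: A = 70 × 34 = 2380.00, centroid at (55.00, 17.00).
ΣA = 5780.00 cm², ΣAx̄ = 164900.00 cm³, ΣAȳ = 329460.00 cm³.
x̄ = 164900.00/5780.00 = 28.53 cm; ȳ = 329460.00/5780.00 = 57.00 cm.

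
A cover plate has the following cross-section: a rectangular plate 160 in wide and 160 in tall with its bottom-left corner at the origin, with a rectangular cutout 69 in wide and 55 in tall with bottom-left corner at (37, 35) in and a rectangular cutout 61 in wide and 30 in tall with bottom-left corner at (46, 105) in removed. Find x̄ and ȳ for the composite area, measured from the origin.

plate: A = 160 × 160 = 25600.00, centroid at (80.00, 80.00).
hole 1: A = −(69 × 55) = -3795.00, centroid at (71.50, 62.50).
hole 2: A = −(61 × 30) = -1830.00, centroid at (76.50, 120.00).
ΣA = 19975.00 in²
ΣAx̄ = (25600.00)(80.00) + (-3795.00)(71.50) + (-1830.00)(76.50) = 1636662.50 in³
ΣAȳ = (25600.00)(80.00) + (-3795.00)(62.50) + (-1830.00)(120.00) = 1591212.50 in³
x̄ = 1636662.50 / 19975.00 = 81.94 in
ȳ = 1591212.50 / 19975.00 = 79.66 in

x̄ = 81.94 in, ȳ = 79.66 in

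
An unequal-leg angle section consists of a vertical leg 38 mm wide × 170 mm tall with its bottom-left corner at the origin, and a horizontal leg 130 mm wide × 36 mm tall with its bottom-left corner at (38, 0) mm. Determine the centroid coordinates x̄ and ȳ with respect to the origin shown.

vertical leg: A = 38 × 170 = 6460.00, centroid at (19.00, 85.00).
horizontal leg: A = 130 × 36 = 4680.00, centroid at (103.00, 18.00).
ΣA = 11140.00 mm², ΣAx̄ = 604780.00 mm³, ΣAȳ = 633340.00 mm³.
x̄ = 604780.00/11140.00 = 54.29 mm; ȳ = 633340.00/11140.00 = 56.85 mm.

x̄ = 54.29 mm, ȳ = 56.85 mm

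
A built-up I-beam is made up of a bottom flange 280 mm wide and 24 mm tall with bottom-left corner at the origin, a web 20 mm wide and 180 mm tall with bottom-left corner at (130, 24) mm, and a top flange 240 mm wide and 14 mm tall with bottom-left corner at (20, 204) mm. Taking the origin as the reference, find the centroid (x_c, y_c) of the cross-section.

x_c = 140.00 mm, y_c = 87.72 mm

Part | A | x̄ᵢ | ȳᵢ | A·x̄ᵢ | A·ȳᵢ
bottom flange | 6720.00 | 140.00 | 12.00 | 940800.00 | 80640.00
web | 3600.00 | 140.00 | 114.00 | 504000.00 | 410400.00
top flange | 3360.00 | 140.00 | 211.00 | 470400.00 | 708960.00
Σ | 13680.00 |  |  | 1915200.00 | 1200000.00
x_c = 1915200.00 / 13680.00 = 140.00 mm
y_c = 1200000.00 / 13680.00 = 87.72 mm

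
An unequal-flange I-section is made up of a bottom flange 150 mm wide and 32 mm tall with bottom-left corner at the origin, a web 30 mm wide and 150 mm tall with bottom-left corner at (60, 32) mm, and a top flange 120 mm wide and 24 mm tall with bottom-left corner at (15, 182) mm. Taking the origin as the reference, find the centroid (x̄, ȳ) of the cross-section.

Part | A | x̄ᵢ | ȳᵢ | A·x̄ᵢ | A·ȳᵢ
bottom flange | 4800.00 | 75.00 | 16.00 | 360000.00 | 76800.00
web | 4500.00 | 75.00 | 107.00 | 337500.00 | 481500.00
top flange | 2880.00 | 75.00 | 194.00 | 216000.00 | 558720.00
Σ | 12180.00 |  |  | 913500.00 | 1117020.00
x̄ = 913500.00 / 12180.00 = 75.00 mm
ȳ = 1117020.00 / 12180.00 = 91.71 mm

x̄ = 75.00 mm, ȳ = 91.71 mm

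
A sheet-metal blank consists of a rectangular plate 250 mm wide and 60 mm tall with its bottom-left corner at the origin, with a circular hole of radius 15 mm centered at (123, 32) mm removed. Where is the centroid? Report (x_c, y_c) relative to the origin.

x_c = 125.10 mm, y_c = 29.90 mm

plate: A = 250 × 60 = 15000.00, centroid at (125.00, 30.00).
hole: A = −π·15² = -706.86, centroid at (123.00, 32.00).
ΣA = 14293.14 mm²
ΣAx_c = (15000.00)(125.00) + (-706.86)(123.00) = 1788056.42 mm³
ΣAy_c = (15000.00)(30.00) + (-706.86)(32.00) = 427380.53 mm³
x_c = 1788056.42 / 14293.14 = 125.10 mm
y_c = 427380.53 / 14293.14 = 29.90 mm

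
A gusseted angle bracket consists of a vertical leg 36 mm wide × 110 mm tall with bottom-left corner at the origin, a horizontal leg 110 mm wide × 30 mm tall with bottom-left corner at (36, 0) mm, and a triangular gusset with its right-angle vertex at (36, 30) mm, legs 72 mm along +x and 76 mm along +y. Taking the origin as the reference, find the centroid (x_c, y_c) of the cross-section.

vertical leg: A = 36 × 110 = 3960.00, centroid at (18.00, 55.00).
horizontal leg: A = 110 × 30 = 3300.00, centroid at (91.00, 15.00).
gusset: A = ½·72·76 = 2736.00, centroid at (60.00, 55.33).
ΣA = 9996.00 mm²
ΣAx_c = (3960.00)(18.00) + (3300.00)(91.00) + (2736.00)(60.00) = 535740.00 mm³
ΣAy_c = (3960.00)(55.00) + (3300.00)(15.00) + (2736.00)(55.33) = 418692.00 mm³
x_c = 535740.00 / 9996.00 = 53.60 mm
y_c = 418692.00 / 9996.00 = 41.89 mm

x_c = 53.60 mm, y_c = 41.89 mm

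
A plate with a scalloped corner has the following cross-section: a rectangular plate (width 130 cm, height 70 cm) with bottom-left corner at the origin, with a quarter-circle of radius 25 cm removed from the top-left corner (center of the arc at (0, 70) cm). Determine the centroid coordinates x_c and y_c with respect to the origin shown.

x_c = 68.10 cm, y_c = 33.61 cm

plate: A = 130 × 70 = 9100.00, centroid at (65.00, 35.00).
removed quarter-circle: A = −¼π·25² = -490.87, centroid at (10.61, 59.39).
ΣA = 8609.13 cm², ΣAx_c = 586291.67 cm³, ΣAy_c = 289347.16 cm³.
x_c = 586291.67/8609.13 = 68.10 cm; y_c = 289347.16/8609.13 = 33.61 cm.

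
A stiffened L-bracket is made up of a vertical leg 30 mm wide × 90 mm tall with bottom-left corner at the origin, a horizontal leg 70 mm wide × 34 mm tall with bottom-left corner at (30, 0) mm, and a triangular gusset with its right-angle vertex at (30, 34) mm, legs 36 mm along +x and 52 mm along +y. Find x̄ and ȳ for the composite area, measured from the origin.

Part | A | x̄ᵢ | ȳᵢ | A·x̄ᵢ | A·ȳᵢ
vertical leg | 2700.00 | 15.00 | 45.00 | 40500.00 | 121500.00
horizontal leg | 2380.00 | 65.00 | 17.00 | 154700.00 | 40460.00
gusset | 936.00 | 42.00 | 51.33 | 39312.00 | 48048.00
Σ | 6016.00 |  |  | 234512.00 | 210008.00
x̄ = 234512.00 / 6016.00 = 38.98 mm
ȳ = 210008.00 / 6016.00 = 34.91 mm

x̄ = 38.98 mm, ȳ = 34.91 mm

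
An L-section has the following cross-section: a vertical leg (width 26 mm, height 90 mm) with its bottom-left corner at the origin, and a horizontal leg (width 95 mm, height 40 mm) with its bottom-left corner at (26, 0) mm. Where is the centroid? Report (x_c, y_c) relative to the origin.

x_c = 50.44 mm, y_c = 29.53 mm

Part | A | x̄ᵢ | ȳᵢ | A·x̄ᵢ | A·ȳᵢ
vertical leg | 2340.00 | 13.00 | 45.00 | 30420.00 | 105300.00
horizontal leg | 3800.00 | 73.50 | 20.00 | 279300.00 | 76000.00
Σ | 6140.00 |  |  | 309720.00 | 181300.00
x_c = 309720.00 / 6140.00 = 50.44 mm
y_c = 181300.00 / 6140.00 = 29.53 mm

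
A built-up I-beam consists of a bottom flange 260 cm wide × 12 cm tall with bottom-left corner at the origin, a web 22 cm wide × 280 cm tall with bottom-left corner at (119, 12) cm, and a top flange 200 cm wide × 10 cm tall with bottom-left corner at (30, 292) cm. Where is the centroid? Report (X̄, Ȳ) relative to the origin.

X̄ = 130.00 cm, Ȳ = 137.33 cm

Part | A | x̄ᵢ | ȳᵢ | A·x̄ᵢ | A·ȳᵢ
bottom flange | 3120.00 | 130.00 | 6.00 | 405600.00 | 18720.00
web | 6160.00 | 130.00 | 152.00 | 800800.00 | 936320.00
top flange | 2000.00 | 130.00 | 297.00 | 260000.00 | 594000.00
Σ | 11280.00 |  |  | 1466400.00 | 1549040.00
X̄ = 1466400.00 / 11280.00 = 130.00 cm
Ȳ = 1549040.00 / 11280.00 = 137.33 cm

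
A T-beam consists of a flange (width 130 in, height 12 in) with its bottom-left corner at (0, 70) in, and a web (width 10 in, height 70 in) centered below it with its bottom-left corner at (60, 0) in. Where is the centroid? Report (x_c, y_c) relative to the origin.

Part | A | x̄ᵢ | ȳᵢ | A·x̄ᵢ | A·ȳᵢ
web | 700.00 | 65.00 | 35.00 | 45500.00 | 24500.00
flange | 1560.00 | 65.00 | 76.00 | 101400.00 | 118560.00
Σ | 2260.00 |  |  | 146900.00 | 143060.00
x_c = 146900.00 / 2260.00 = 65.00 in
y_c = 143060.00 / 2260.00 = 63.30 in

x_c = 65.00 in, y_c = 63.30 in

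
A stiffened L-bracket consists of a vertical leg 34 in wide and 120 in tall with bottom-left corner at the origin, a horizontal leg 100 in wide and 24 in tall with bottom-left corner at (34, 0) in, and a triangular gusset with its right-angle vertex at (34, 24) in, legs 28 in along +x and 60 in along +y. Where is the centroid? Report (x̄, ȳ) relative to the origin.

x̄ = 41.99 in, ȳ = 42.43 in

vertical leg: A = 34 × 120 = 4080.00, centroid at (17.00, 60.00).
horizontal leg: A = 100 × 24 = 2400.00, centroid at (84.00, 12.00).
gusset: A = ½·28·60 = 840.00, centroid at (43.33, 44.00).
ΣA = 7320.00 in², ΣAx̄ = 307360.00 in³, ΣAȳ = 310560.00 in³.
x̄ = 307360.00/7320.00 = 41.99 in; ȳ = 310560.00/7320.00 = 42.43 in.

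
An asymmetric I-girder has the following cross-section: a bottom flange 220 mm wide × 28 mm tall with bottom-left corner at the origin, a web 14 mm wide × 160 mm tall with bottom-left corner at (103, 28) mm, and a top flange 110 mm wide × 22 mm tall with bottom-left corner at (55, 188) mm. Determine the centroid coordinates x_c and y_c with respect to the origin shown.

x_c = 110.00 mm, y_c = 74.84 mm

bottom flange: A = 220 × 28 = 6160.00, centroid at (110.00, 14.00).
web: A = 14 × 160 = 2240.00, centroid at (110.00, 108.00).
top flange: A = 110 × 22 = 2420.00, centroid at (110.00, 199.00).
ΣA = 10820.00 mm²
ΣAx_c = (6160.00)(110.00) + (2240.00)(110.00) + (2420.00)(110.00) = 1190200.00 mm³
ΣAy_c = (6160.00)(14.00) + (2240.00)(108.00) + (2420.00)(199.00) = 809740.00 mm³
x_c = 1190200.00 / 10820.00 = 110.00 mm
y_c = 809740.00 / 10820.00 = 74.84 mm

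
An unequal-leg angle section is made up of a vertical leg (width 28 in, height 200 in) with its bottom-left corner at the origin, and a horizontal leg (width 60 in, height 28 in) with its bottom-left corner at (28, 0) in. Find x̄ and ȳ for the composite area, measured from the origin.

Part | A | x̄ᵢ | ȳᵢ | A·x̄ᵢ | A·ȳᵢ
vertical leg | 5600.00 | 14.00 | 100.00 | 78400.00 | 560000.00
horizontal leg | 1680.00 | 58.00 | 14.00 | 97440.00 | 23520.00
Σ | 7280.00 |  |  | 175840.00 | 583520.00
x̄ = 175840.00 / 7280.00 = 24.15 in
ȳ = 583520.00 / 7280.00 = 80.15 in

x̄ = 24.15 in, ȳ = 80.15 in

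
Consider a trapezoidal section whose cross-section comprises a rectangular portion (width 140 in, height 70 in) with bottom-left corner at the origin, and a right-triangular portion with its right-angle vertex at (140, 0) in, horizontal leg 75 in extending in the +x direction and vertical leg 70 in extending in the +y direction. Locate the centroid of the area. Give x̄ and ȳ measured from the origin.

Part | A | x̄ᵢ | ȳᵢ | A·x̄ᵢ | A·ȳᵢ
rectangular portion | 9800.00 | 70.00 | 35.00 | 686000.00 | 343000.00
triangular portion | 2625.00 | 165.00 | 23.33 | 433125.00 | 61250.00
Σ | 12425.00 |  |  | 1119125.00 | 404250.00
x̄ = 1119125.00 / 12425.00 = 90.07 in
ȳ = 404250.00 / 12425.00 = 32.54 in

x̄ = 90.07 in, ȳ = 32.54 in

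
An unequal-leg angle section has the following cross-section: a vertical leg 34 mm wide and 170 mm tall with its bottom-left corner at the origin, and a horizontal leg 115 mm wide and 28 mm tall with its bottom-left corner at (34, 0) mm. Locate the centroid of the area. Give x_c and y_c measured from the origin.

x_c = 43.65 mm, y_c = 59.60 mm

vertical leg: A = 34 × 170 = 5780.00, centroid at (17.00, 85.00).
horizontal leg: A = 115 × 28 = 3220.00, centroid at (91.50, 14.00).
ΣA = 9000.00 mm², ΣAx_c = 392890.00 mm³, ΣAy_c = 536380.00 mm³.
x_c = 392890.00/9000.00 = 43.65 mm; y_c = 536380.00/9000.00 = 59.60 mm.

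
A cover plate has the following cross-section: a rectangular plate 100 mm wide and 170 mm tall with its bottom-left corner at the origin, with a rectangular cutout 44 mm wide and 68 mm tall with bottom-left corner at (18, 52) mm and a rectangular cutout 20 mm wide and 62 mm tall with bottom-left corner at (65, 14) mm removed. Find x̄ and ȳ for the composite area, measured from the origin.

plate: A = 100 × 170 = 17000.00, centroid at (50.00, 85.00).
hole 1: A = −(44 × 68) = -2992.00, centroid at (40.00, 86.00).
hole 2: A = −(20 × 62) = -1240.00, centroid at (75.00, 45.00).
ΣA = 12768.00 mm², ΣAx̄ = 637320.00 mm³, ΣAȳ = 1131888.00 mm³.
x̄ = 637320.00/12768.00 = 49.92 mm; ȳ = 1131888.00/12768.00 = 88.65 mm.

x̄ = 49.92 mm, ȳ = 88.65 mm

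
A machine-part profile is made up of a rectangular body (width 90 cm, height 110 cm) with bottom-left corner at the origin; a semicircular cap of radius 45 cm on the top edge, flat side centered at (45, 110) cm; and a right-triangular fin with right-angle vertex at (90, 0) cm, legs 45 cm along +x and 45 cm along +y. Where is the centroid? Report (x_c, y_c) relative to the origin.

rectangular body: A = 90 × 110 = 9900.00, centroid at (45.00, 55.00).
semicircular top: A = ½π·45² = 3180.86, centroid at (45.00, 129.10).
triangular fin: A = ½·45·45 = 1012.50, centroid at (105.00, 15.00).
ΣA = 14093.36 cm², ΣAx_c = 694951.32 cm³, ΣAy_c = 970332.38 cm³.
x_c = 694951.32/14093.36 = 49.31 cm; y_c = 970332.38/14093.36 = 68.85 cm.

x_c = 49.31 cm, y_c = 68.85 cm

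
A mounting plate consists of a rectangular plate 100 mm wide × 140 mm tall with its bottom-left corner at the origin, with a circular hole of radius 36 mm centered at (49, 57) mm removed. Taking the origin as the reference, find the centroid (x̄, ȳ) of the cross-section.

plate: A = 100 × 140 = 14000.00, centroid at (50.00, 70.00).
hole: A = −π·36² = -4071.50, centroid at (49.00, 57.00).
ΣA = 9928.50 mm², ΣAx̄ = 500496.30 mm³, ΣAȳ = 747924.27 mm³.
x̄ = 500496.30/9928.50 = 50.41 mm; ȳ = 747924.27/9928.50 = 75.33 mm.

x̄ = 50.41 mm, ȳ = 75.33 mm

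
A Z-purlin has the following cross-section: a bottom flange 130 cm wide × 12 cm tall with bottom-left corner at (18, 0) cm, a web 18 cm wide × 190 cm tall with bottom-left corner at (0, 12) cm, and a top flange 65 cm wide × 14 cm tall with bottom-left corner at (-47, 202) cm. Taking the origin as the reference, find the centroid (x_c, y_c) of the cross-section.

bottom flange: A = 130 × 12 = 1560.00, centroid at (83.00, 6.00).
web: A = 18 × 190 = 3420.00, centroid at (9.00, 107.00).
top flange: A = 65 × 14 = 910.00, centroid at (-14.50, 209.00).
ΣA = 5890.00 cm², ΣAx_c = 147065.00 cm³, ΣAy_c = 565490.00 cm³.
x_c = 147065.00/5890.00 = 24.97 cm; y_c = 565490.00/5890.00 = 96.01 cm.

x_c = 24.97 cm, y_c = 96.01 cm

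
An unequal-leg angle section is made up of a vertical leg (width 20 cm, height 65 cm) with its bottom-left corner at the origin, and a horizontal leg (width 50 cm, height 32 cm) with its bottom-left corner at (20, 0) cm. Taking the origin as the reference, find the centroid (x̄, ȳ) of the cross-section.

x̄ = 29.31 cm, ȳ = 23.40 cm

vertical leg: A = 20 × 65 = 1300.00, centroid at (10.00, 32.50).
horizontal leg: A = 50 × 32 = 1600.00, centroid at (45.00, 16.00).
ΣA = 2900.00 cm², ΣAx̄ = 85000.00 cm³, ΣAȳ = 67850.00 cm³.
x̄ = 85000.00/2900.00 = 29.31 cm; ȳ = 67850.00/2900.00 = 23.40 cm.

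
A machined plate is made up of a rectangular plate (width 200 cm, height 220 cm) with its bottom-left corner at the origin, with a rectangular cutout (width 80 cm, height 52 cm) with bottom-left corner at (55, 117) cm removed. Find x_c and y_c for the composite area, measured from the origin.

Part | A | x̄ᵢ | ȳᵢ | A·x̄ᵢ | A·ȳᵢ
plate | 44000.00 | 100.00 | 110.00 | 4400000.00 | 4840000.00
hole | -4160.00 | 95.00 | 143.00 | -395200.00 | -594880.00
Σ | 39840.00 |  |  | 4004800.00 | 4245120.00
x_c = 4004800.00 / 39840.00 = 100.52 cm
y_c = 4245120.00 / 39840.00 = 106.55 cm

x_c = 100.52 cm, y_c = 106.55 cm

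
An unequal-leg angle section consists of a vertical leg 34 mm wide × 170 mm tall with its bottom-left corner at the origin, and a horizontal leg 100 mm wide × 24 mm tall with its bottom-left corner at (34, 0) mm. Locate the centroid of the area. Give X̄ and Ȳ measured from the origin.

vertical leg: A = 34 × 170 = 5780.00, centroid at (17.00, 85.00).
horizontal leg: A = 100 × 24 = 2400.00, centroid at (84.00, 12.00).
ΣA = 8180.00 mm²
ΣAX̄ = (5780.00)(17.00) + (2400.00)(84.00) = 299860.00 mm³
ΣAȲ = (5780.00)(85.00) + (2400.00)(12.00) = 520100.00 mm³
X̄ = 299860.00 / 8180.00 = 36.66 mm
Ȳ = 520100.00 / 8180.00 = 63.58 mm

X̄ = 36.66 mm, Ȳ = 63.58 mm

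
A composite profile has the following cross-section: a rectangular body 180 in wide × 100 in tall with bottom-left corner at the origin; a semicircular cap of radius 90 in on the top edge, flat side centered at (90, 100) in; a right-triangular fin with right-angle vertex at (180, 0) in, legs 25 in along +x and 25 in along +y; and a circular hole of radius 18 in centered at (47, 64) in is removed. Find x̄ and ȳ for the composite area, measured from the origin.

Part | A | x̄ᵢ | ȳᵢ | A·x̄ᵢ | A·ȳᵢ
rectangular body | 18000.00 | 90.00 | 50.00 | 1620000.00 | 900000.00
semicircular top | 12723.45 | 90.00 | 138.20 | 1145110.52 | 1758345.02
triangular fin | 312.50 | 188.33 | 8.33 | 58854.17 | 2604.17
hole | -1017.88 | 47.00 | 64.00 | -47840.17 | -65144.07
Σ | 30018.07 |  |  | 2776124.52 | 2595805.13
x̄ = 2776124.52 / 30018.07 = 92.48 in
ȳ = 2595805.13 / 30018.07 = 86.47 in

x̄ = 92.48 in, ȳ = 86.47 in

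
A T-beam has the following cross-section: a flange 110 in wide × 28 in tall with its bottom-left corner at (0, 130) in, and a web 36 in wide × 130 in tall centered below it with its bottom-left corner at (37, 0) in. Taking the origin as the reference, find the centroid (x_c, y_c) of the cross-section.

x_c = 55.00 in, y_c = 96.36 in

Part | A | x̄ᵢ | ȳᵢ | A·x̄ᵢ | A·ȳᵢ
web | 4680.00 | 55.00 | 65.00 | 257400.00 | 304200.00
flange | 3080.00 | 55.00 | 144.00 | 169400.00 | 443520.00
Σ | 7760.00 |  |  | 426800.00 | 747720.00
x_c = 426800.00 / 7760.00 = 55.00 in
y_c = 747720.00 / 7760.00 = 96.36 in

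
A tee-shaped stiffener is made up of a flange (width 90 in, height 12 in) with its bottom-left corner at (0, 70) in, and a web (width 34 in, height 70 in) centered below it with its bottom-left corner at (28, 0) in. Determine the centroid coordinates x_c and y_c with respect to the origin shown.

web: A = 34 × 70 = 2380.00, centroid at (45.00, 35.00).
flange: A = 90 × 12 = 1080.00, centroid at (45.00, 76.00).
ΣA = 3460.00 in²
ΣAx_c = (2380.00)(45.00) + (1080.00)(45.00) = 155700.00 in³
ΣAy_c = (2380.00)(35.00) + (1080.00)(76.00) = 165380.00 in³
x_c = 155700.00 / 3460.00 = 45.00 in
y_c = 165380.00 / 3460.00 = 47.80 in

x_c = 45.00 in, y_c = 47.80 in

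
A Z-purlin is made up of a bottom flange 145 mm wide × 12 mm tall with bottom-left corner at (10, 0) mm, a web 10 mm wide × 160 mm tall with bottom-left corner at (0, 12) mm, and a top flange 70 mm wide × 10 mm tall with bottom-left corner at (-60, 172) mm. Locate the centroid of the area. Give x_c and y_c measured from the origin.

bottom flange: A = 145 × 12 = 1740.00, centroid at (82.50, 6.00).
web: A = 10 × 160 = 1600.00, centroid at (5.00, 92.00).
top flange: A = 70 × 10 = 700.00, centroid at (-25.00, 177.00).
ΣA = 4040.00 mm², ΣAx_c = 134050.00 mm³, ΣAy_c = 281540.00 mm³.
x_c = 134050.00/4040.00 = 33.18 mm; y_c = 281540.00/4040.00 = 69.69 mm.

x_c = 33.18 mm, y_c = 69.69 mm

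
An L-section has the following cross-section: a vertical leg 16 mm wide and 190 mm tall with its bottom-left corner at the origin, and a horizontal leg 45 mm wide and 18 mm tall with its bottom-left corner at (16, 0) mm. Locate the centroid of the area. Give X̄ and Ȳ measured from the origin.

vertical leg: A = 16 × 190 = 3040.00, centroid at (8.00, 95.00).
horizontal leg: A = 45 × 18 = 810.00, centroid at (38.50, 9.00).
ΣA = 3850.00 mm², ΣAX̄ = 55505.00 mm³, ΣAȲ = 296090.00 mm³.
X̄ = 55505.00/3850.00 = 14.42 mm; Ȳ = 296090.00/3850.00 = 76.91 mm.

X̄ = 14.42 mm, Ȳ = 76.91 mm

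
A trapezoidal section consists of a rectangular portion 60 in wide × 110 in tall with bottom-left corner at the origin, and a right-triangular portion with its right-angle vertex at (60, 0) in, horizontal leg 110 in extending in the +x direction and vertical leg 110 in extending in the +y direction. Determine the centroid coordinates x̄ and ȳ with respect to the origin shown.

x̄ = 61.88 in, ȳ = 46.23 in

rectangular portion: A = 60 × 110 = 6600.00, centroid at (30.00, 55.00).
triangular portion: A = ½·110·110 = 6050.00, centroid at (96.67, 36.67).
ΣA = 12650.00 in², ΣAx̄ = 782833.33 in³, ΣAȳ = 584833.33 in³.
x̄ = 782833.33/12650.00 = 61.88 in; ȳ = 584833.33/12650.00 = 46.23 in.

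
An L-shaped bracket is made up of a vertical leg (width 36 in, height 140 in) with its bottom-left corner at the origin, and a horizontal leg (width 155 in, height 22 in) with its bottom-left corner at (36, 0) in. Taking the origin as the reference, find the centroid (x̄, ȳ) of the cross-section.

vertical leg: A = 36 × 140 = 5040.00, centroid at (18.00, 70.00).
horizontal leg: A = 155 × 22 = 3410.00, centroid at (113.50, 11.00).
ΣA = 8450.00 in², ΣAx̄ = 477755.00 in³, ΣAȳ = 390310.00 in³.
x̄ = 477755.00/8450.00 = 56.54 in; ȳ = 390310.00/8450.00 = 46.19 in.

x̄ = 56.54 in, ȳ = 46.19 in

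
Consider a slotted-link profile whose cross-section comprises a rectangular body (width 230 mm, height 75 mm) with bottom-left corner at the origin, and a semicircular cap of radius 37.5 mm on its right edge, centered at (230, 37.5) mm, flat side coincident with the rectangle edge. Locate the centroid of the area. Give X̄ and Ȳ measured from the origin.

X̄ = 129.86 mm, Ȳ = 37.50 mm

rectangular body: A = 230 × 75 = 17250.00, centroid at (115.00, 37.50).
semicircular end: A = ½π·37.5² = 2208.93, centroid at (245.92, 37.50).
ΣA = 19458.93 mm²
ΣAX̄ = (17250.00)(115.00) + (2208.93)(245.92) = 2526960.69 mm³
ΣAȲ = (17250.00)(37.50) + (2208.93)(37.50) = 729709.96 mm³
X̄ = 2526960.69 / 19458.93 = 129.86 mm
Ȳ = 729709.96 / 19458.93 = 37.50 mm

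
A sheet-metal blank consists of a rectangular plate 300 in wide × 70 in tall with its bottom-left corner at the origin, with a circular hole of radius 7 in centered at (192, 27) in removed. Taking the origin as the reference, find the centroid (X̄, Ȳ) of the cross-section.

X̄ = 149.69 in, Ȳ = 35.06 in

plate: A = 300 × 70 = 21000.00, centroid at (150.00, 35.00).
hole: A = −π·7² = -153.94, centroid at (192.00, 27.00).
ΣA = 20846.06 in²
ΣAX̄ = (21000.00)(150.00) + (-153.94)(192.00) = 3120443.90 in³
ΣAȲ = (21000.00)(35.00) + (-153.94)(27.00) = 730843.67 in³
X̄ = 3120443.90 / 20846.06 = 149.69 in
Ȳ = 730843.67 / 20846.06 = 35.06 in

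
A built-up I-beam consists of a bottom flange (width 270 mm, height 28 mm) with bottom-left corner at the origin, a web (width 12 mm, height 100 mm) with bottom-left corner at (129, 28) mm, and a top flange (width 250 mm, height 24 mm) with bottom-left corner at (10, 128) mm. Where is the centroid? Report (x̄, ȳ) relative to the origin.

x̄ = 135.00 mm, ȳ = 70.42 mm

bottom flange: A = 270 × 28 = 7560.00, centroid at (135.00, 14.00).
web: A = 12 × 100 = 1200.00, centroid at (135.00, 78.00).
top flange: A = 250 × 24 = 6000.00, centroid at (135.00, 140.00).
ΣA = 14760.00 mm², ΣAx̄ = 1992600.00 mm³, ΣAȳ = 1039440.00 mm³.
x̄ = 1992600.00/14760.00 = 135.00 mm; ȳ = 1039440.00/14760.00 = 70.42 mm.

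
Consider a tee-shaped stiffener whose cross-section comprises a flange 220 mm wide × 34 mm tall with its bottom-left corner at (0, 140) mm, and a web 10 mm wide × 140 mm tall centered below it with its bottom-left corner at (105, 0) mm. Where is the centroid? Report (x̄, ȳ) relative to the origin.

web: A = 10 × 140 = 1400.00, centroid at (110.00, 70.00).
flange: A = 220 × 34 = 7480.00, centroid at (110.00, 157.00).
ΣA = 8880.00 mm²
ΣAx̄ = (1400.00)(110.00) + (7480.00)(110.00) = 976800.00 mm³
ΣAȳ = (1400.00)(70.00) + (7480.00)(157.00) = 1272360.00 mm³
x̄ = 976800.00 / 8880.00 = 110.00 mm
ȳ = 1272360.00 / 8880.00 = 143.28 mm

x̄ = 110.00 mm, ȳ = 143.28 mm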